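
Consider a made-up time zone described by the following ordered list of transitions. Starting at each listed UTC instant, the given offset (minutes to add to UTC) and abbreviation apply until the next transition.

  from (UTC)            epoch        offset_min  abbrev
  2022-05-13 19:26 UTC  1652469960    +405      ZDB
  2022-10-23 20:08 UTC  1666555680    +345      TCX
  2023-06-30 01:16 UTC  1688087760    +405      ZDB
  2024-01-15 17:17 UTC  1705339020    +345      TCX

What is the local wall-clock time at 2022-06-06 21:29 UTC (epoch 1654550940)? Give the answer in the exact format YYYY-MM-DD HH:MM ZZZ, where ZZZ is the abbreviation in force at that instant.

Query: 2022-06-06 21:29 UTC
Rule 1/4 (ZDB, +06:45): 2022-05-13 19:26 UTC ≤ query < 2022-10-23 20:08 UTC
21·60 + 29 + 405 = 1694 min
1694 = 1·1440 + 254; 254 = 4·60 + 14 → 04:14, 2022-06-06 + 1 day = 2022-06-07
→ 2022-06-07 04:14 ZDB

2022-06-07 04:14 ZDB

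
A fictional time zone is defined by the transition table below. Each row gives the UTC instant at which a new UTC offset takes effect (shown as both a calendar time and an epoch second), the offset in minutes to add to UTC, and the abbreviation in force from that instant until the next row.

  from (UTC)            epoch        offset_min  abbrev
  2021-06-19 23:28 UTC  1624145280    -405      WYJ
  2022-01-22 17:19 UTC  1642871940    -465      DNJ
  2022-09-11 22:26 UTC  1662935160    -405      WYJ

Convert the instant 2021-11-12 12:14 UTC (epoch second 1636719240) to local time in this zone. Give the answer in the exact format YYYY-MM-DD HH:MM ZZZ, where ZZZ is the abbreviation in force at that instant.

Query: 2021-11-12 12:14 UTC
Rule 1/3 (WYJ, -06:45): 2021-06-19 23:28 UTC ≤ query < 2022-01-22 17:19 UTC
12·60 + 14 - 405 = 329 min
329 = 0·1440 + 329; 329 = 5·60 + 29 → 05:29, same day
→ 2021-11-12 05:29 WYJ

2021-11-12 05:29 WYJ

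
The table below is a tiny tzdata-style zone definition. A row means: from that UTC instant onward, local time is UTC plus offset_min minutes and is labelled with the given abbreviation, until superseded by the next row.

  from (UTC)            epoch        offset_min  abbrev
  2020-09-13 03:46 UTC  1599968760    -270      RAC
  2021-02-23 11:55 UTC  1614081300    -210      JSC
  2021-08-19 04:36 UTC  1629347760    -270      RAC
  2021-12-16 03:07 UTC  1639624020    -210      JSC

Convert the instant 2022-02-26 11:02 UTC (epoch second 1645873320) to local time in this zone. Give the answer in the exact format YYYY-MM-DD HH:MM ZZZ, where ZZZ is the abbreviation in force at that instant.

Query: 2022-02-26 11:02 UTC
Rule 4/4 (JSC, -03:30): 2021-12-16 03:07 UTC ≤ query < +∞
11·60 + 2 - 210 = 452 min
452 = 0·1440 + 452; 452 = 7·60 + 32 → 07:32, same day
→ 2022-02-26 07:32 JSC

2022-02-26 07:32 JSC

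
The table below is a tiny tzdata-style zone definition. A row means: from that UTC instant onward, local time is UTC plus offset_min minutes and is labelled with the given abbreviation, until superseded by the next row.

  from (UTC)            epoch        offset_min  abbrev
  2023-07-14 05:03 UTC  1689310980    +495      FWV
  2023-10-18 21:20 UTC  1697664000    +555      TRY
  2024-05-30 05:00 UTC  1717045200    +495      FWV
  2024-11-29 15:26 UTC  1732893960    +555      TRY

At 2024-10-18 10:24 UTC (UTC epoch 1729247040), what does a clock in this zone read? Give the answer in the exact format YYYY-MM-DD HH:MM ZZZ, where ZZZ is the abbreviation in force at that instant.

Query: 2024-10-18 10:24 UTC
Rule 3/4 (FWV, +08:15): 2024-05-30 05:00 UTC ≤ query < 2024-11-29 15:26 UTC
10·60 + 24 + 495 = 1119 min
1119 = 0·1440 + 1119; 1119 = 18·60 + 39 → 18:39, same day
→ 2024-10-18 18:39 FWV

2024-10-18 18:39 FWV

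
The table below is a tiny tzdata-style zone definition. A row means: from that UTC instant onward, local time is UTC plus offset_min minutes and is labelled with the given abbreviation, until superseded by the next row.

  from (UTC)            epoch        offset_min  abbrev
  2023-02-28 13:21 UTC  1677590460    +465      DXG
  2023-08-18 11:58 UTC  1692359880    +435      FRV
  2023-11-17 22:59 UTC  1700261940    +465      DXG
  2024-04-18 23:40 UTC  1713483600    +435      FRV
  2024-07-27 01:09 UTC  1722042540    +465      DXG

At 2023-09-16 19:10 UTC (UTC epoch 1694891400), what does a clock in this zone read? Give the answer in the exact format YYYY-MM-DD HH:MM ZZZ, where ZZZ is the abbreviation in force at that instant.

Query: 2023-09-16 19:10 UTC
Rule 2/5 (FRV, +07:15): 2023-08-18 11:58 UTC ≤ query < 2023-11-17 22:59 UTC
19·60 + 10 + 435 = 1585 min
1585 = 1·1440 + 145; 145 = 2·60 + 25 → 02:25, 2023-09-16 + 1 day = 2023-09-17
→ 2023-09-17 02:25 FRV

2023-09-17 02:25 FRV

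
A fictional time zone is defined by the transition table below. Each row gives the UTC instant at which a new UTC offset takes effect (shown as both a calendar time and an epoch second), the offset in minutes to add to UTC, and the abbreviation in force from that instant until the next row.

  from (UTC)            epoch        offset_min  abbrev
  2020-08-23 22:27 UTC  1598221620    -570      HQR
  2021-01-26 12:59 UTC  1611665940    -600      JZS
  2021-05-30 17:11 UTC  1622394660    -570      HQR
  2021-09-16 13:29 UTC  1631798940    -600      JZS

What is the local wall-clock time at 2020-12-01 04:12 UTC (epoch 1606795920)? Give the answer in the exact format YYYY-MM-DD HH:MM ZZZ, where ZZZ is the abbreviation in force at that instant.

2020-11-30 18:42 HQR

Query: 2020-12-01 04:12 UTC
Rule 1/4 (HQR, -09:30): 2020-08-23 22:27 UTC ≤ query < 2021-01-26 12:59 UTC
4·60 + 12 - 570 = -318 min
-318 = -1·1440 + 1122; 1122 = 18·60 + 42 → 18:42, 2020-12-01 - 1 day = 2020-11-30
→ 2020-11-30 18:42 HQR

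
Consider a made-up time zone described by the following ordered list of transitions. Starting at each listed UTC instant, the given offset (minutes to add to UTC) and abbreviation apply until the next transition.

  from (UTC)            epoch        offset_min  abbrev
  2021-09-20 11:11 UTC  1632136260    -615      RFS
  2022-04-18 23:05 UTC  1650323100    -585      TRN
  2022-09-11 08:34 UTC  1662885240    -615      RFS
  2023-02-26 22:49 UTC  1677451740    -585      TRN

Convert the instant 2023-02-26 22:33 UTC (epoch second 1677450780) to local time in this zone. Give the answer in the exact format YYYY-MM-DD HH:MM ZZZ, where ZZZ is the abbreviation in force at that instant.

Query: 2023-02-26 22:33 UTC
Rule 3/4 (RFS, -10:15): 2022-09-11 08:34 UTC ≤ query < 2023-02-26 22:49 UTC
22·60 + 33 - 615 = 738 min
738 = 0·1440 + 738; 738 = 12·60 + 18 → 12:18, same day
→ 2023-02-26 12:18 RFS

2023-02-26 12:18 RFS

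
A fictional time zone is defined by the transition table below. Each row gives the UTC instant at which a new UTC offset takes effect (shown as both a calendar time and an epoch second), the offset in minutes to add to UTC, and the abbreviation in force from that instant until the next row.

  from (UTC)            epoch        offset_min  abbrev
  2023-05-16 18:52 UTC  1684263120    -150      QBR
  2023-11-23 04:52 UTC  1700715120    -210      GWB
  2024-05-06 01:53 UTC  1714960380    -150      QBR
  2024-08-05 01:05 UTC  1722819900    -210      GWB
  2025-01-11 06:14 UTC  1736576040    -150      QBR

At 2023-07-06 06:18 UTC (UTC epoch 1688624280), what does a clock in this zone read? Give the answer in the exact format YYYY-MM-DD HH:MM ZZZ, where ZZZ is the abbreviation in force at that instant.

Query: 2023-07-06 06:18 UTC
Rule 1/5 (QBR, -02:30): 2023-05-16 18:52 UTC ≤ query < 2023-11-23 04:52 UTC
6·60 + 18 - 150 = 228 min
228 = 0·1440 + 228; 228 = 3·60 + 48 → 03:48, same day
→ 2023-07-06 03:48 QBR

2023-07-06 03:48 QBR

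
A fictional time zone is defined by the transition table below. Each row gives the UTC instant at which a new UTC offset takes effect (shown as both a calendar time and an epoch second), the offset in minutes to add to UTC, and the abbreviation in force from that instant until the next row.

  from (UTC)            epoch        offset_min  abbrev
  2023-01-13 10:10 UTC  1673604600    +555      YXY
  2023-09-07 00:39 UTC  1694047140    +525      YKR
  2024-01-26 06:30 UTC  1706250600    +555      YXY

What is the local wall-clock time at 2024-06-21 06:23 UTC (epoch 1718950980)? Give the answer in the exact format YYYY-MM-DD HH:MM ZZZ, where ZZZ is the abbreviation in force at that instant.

2024-06-21 15:38 YXY

Query: 2024-06-21 06:23 UTC
Rule 3/3 (YXY, +09:15): 2024-01-26 06:30 UTC ≤ query < +∞
6·60 + 23 + 555 = 938 min
938 = 0·1440 + 938; 938 = 15·60 + 38 → 15:38, same day
→ 2024-06-21 15:38 YXY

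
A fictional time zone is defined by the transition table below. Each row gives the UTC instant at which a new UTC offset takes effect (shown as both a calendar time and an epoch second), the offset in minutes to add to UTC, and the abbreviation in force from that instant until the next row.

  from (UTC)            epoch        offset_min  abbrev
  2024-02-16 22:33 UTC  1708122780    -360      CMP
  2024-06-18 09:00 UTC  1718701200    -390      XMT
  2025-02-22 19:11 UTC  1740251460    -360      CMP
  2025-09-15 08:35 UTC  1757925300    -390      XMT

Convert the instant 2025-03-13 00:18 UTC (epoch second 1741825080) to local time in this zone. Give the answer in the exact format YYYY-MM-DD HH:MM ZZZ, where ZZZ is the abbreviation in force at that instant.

Query: 2025-03-13 00:18 UTC
Rule 3/4 (CMP, -06:00): 2025-02-22 19:11 UTC ≤ query < 2025-09-15 08:35 UTC
0·60 + 18 - 360 = -342 min
-342 = -1·1440 + 1098; 1098 = 18·60 + 18 → 18:18, 2025-03-13 - 1 day = 2025-03-12
→ 2025-03-12 18:18 CMP

2025-03-12 18:18 CMP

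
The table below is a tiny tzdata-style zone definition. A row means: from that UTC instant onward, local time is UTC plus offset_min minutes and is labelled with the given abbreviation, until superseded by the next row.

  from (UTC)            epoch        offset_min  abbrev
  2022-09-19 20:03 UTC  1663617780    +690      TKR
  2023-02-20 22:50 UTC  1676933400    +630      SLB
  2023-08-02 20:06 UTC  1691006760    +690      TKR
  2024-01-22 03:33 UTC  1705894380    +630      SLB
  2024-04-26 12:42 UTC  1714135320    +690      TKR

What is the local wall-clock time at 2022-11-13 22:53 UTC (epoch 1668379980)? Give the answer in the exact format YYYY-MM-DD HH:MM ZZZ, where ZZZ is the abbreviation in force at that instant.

Query: 2022-11-13 22:53 UTC
Rule 1/5 (TKR, +11:30): 2022-09-19 20:03 UTC ≤ query < 2023-02-20 22:50 UTC
22·60 + 53 + 690 = 2063 min
2063 = 1·1440 + 623; 623 = 10·60 + 23 → 10:23, 2022-11-13 + 1 day = 2022-11-14
→ 2022-11-14 10:23 TKR

2022-11-14 10:23 TKR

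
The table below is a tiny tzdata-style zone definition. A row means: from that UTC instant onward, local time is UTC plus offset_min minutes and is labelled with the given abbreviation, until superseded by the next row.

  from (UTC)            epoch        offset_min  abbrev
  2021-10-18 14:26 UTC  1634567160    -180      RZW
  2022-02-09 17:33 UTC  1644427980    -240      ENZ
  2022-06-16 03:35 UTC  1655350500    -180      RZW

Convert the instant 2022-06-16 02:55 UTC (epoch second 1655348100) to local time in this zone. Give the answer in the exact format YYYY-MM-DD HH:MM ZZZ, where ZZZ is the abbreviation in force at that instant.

2022-06-15 22:55 ENZ

Query: 2022-06-16 02:55 UTC
Rule 2/3 (ENZ, -04:00): 2022-02-09 17:33 UTC ≤ query < 2022-06-16 03:35 UTC
2·60 + 55 - 240 = -65 min
-65 = -1·1440 + 1375; 1375 = 22·60 + 55 → 22:55, 2022-06-16 - 1 day = 2022-06-15
→ 2022-06-15 22:55 ENZ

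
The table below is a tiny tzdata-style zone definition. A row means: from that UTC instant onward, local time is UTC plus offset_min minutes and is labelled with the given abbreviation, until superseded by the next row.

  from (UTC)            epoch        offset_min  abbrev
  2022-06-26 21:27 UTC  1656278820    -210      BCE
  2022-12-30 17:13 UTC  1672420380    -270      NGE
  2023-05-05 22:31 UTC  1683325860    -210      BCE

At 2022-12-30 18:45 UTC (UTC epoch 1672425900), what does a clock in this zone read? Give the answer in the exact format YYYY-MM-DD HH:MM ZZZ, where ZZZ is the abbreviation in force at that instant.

2022-12-30 14:15 NGE

Query: 2022-12-30 18:45 UTC
Rule 2/3 (NGE, -04:30): 2022-12-30 17:13 UTC ≤ query < 2023-05-05 22:31 UTC
18·60 + 45 - 270 = 855 min
855 = 0·1440 + 855; 855 = 14·60 + 15 → 14:15, same day
→ 2022-12-30 14:15 NGE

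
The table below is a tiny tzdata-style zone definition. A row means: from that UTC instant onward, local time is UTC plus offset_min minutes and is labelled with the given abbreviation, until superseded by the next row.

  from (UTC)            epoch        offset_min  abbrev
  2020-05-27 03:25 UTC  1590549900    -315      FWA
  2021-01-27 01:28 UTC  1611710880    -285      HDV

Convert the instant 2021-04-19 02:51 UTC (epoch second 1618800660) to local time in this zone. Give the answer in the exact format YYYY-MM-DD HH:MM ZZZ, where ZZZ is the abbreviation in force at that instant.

Query: 2021-04-19 02:51 UTC
Rule 2/2 (HDV, -04:45): 2021-01-27 01:28 UTC ≤ query < +∞
2·60 + 51 - 285 = -114 min
-114 = -1·1440 + 1326; 1326 = 22·60 + 6 → 22:06, 2021-04-19 - 1 day = 2021-04-18
→ 2021-04-18 22:06 HDV

2021-04-18 22:06 HDV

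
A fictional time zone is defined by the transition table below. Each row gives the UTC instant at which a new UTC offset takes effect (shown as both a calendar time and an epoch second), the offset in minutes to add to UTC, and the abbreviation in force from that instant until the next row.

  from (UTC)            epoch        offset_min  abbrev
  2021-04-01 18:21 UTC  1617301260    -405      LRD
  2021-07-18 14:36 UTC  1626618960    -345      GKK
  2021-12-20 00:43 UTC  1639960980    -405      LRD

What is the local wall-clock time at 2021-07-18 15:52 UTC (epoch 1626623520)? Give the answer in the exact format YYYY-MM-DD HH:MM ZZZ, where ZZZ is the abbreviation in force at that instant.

2021-07-18 10:07 GKK

Query: 2021-07-18 15:52 UTC
Rule 2/3 (GKK, -05:45): 2021-07-18 14:36 UTC ≤ query < 2021-12-20 00:43 UTC
15·60 + 52 - 345 = 607 min
607 = 0·1440 + 607; 607 = 10·60 + 7 → 10:07, same day
→ 2021-07-18 10:07 GKK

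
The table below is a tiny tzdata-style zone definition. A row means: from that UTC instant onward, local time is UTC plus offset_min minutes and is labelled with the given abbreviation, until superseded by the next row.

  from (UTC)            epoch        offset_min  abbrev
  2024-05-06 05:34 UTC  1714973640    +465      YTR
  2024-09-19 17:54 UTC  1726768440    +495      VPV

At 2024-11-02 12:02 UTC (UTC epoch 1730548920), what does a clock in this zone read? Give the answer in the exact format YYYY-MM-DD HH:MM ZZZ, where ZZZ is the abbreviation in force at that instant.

2024-11-02 20:17 VPV

Query: 2024-11-02 12:02 UTC
Rule 2/2 (VPV, +08:15): 2024-09-19 17:54 UTC ≤ query < +∞
12·60 + 2 + 495 = 1217 min
1217 = 0·1440 + 1217; 1217 = 20·60 + 17 → 20:17, same day
→ 2024-11-02 20:17 VPV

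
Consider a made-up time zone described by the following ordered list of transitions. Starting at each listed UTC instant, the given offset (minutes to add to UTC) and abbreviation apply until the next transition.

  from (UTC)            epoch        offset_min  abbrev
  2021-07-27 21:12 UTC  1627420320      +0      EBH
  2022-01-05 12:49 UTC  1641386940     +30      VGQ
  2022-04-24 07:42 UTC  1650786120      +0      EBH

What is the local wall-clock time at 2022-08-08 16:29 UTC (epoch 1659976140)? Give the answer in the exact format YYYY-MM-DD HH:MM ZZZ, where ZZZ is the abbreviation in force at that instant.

2022-08-08 16:29 EBH

Query: 2022-08-08 16:29 UTC
Rule 3/3 (EBH, +00:00): 2022-04-24 07:42 UTC ≤ query < +∞
16·60 + 29 + 0 = 989 min
989 = 0·1440 + 989; 989 = 16·60 + 29 → 16:29, same day
→ 2022-08-08 16:29 EBH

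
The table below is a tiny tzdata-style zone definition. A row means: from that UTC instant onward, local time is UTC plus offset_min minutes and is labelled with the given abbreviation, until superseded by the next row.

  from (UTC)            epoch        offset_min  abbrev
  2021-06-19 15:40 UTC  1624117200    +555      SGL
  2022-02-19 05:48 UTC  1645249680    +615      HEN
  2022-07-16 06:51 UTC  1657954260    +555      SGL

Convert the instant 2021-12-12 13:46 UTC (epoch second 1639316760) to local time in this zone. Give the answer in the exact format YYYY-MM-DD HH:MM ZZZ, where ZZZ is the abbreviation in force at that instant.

Query: 2021-12-12 13:46 UTC
Rule 1/3 (SGL, +09:15): 2021-06-19 15:40 UTC ≤ query < 2022-02-19 05:48 UTC
13·60 + 46 + 555 = 1381 min
1381 = 0·1440 + 1381; 1381 = 23·60 + 1 → 23:01, same day
→ 2021-12-12 23:01 SGL

2021-12-12 23:01 SGL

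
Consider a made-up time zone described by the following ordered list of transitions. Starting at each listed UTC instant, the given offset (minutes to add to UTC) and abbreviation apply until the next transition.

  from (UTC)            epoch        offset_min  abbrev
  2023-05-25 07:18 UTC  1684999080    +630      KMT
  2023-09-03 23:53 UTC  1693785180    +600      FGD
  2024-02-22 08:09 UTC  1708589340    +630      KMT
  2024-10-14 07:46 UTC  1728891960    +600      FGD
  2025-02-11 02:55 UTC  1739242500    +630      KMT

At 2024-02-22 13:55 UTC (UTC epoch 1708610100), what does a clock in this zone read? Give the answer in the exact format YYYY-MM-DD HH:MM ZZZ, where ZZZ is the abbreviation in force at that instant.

Query: 2024-02-22 13:55 UTC
Rule 3/5 (KMT, +10:30): 2024-02-22 08:09 UTC ≤ query < 2024-10-14 07:46 UTC
13·60 + 55 + 630 = 1465 min
1465 = 1·1440 + 25; 25 = 0·60 + 25 → 00:25, 2024-02-22 + 1 day = 2024-02-23
→ 2024-02-23 00:25 KMT

2024-02-23 00:25 KMT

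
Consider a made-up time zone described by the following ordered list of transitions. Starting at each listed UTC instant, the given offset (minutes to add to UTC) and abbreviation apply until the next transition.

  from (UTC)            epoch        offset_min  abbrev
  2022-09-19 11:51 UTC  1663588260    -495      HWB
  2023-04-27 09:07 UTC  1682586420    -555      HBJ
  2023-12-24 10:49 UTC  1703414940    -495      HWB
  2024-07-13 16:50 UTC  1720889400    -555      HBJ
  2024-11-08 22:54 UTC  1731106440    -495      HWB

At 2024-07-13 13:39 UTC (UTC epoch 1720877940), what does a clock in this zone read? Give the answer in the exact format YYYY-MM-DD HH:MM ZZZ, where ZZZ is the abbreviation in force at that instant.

2024-07-13 05:24 HWB

Query: 2024-07-13 13:39 UTC
Rule 3/5 (HWB, -08:15): 2023-12-24 10:49 UTC ≤ query < 2024-07-13 16:50 UTC
13·60 + 39 - 495 = 324 min
324 = 0·1440 + 324; 324 = 5·60 + 24 → 05:24, same day
→ 2024-07-13 05:24 HWB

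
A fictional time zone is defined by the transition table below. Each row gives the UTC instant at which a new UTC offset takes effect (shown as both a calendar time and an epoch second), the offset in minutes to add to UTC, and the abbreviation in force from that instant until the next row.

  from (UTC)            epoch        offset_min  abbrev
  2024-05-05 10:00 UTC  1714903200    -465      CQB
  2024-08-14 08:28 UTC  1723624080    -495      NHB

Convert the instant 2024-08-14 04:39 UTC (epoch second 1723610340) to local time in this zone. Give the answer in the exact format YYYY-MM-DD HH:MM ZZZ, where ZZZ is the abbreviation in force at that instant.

Query: 2024-08-14 04:39 UTC
Rule 1/2 (CQB, -07:45): 2024-05-05 10:00 UTC ≤ query < 2024-08-14 08:28 UTC
4·60 + 39 - 465 = -186 min
-186 = -1·1440 + 1254; 1254 = 20·60 + 54 → 20:54, 2024-08-14 - 1 day = 2024-08-13
→ 2024-08-13 20:54 CQB

2024-08-13 20:54 CQB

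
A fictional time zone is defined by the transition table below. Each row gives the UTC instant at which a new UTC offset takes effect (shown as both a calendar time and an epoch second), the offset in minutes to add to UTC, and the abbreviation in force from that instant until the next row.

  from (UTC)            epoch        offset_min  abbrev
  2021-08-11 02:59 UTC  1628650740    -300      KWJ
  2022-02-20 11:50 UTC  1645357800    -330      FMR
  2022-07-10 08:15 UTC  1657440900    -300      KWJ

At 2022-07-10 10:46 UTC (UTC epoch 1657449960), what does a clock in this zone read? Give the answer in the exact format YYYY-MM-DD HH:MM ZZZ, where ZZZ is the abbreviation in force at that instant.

2022-07-10 05:46 KWJ

Query: 2022-07-10 10:46 UTC
Rule 3/3 (KWJ, -05:00): 2022-07-10 08:15 UTC ≤ query < +∞
10·60 + 46 - 300 = 346 min
346 = 0·1440 + 346; 346 = 5·60 + 46 → 05:46, same day
→ 2022-07-10 05:46 KWJ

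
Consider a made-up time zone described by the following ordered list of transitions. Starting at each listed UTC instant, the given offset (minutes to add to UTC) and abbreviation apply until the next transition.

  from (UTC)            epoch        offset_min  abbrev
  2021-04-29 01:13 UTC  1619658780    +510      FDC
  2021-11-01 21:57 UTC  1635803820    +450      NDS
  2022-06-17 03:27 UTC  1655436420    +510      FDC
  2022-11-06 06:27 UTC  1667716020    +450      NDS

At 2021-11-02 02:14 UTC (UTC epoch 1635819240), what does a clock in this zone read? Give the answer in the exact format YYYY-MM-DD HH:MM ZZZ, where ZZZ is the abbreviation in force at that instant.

Query: 2021-11-02 02:14 UTC
Rule 2/4 (NDS, +07:30): 2021-11-01 21:57 UTC ≤ query < 2022-06-17 03:27 UTC
2·60 + 14 + 450 = 584 min
584 = 0·1440 + 584; 584 = 9·60 + 44 → 09:44, same day
→ 2021-11-02 09:44 NDS

2021-11-02 09:44 NDS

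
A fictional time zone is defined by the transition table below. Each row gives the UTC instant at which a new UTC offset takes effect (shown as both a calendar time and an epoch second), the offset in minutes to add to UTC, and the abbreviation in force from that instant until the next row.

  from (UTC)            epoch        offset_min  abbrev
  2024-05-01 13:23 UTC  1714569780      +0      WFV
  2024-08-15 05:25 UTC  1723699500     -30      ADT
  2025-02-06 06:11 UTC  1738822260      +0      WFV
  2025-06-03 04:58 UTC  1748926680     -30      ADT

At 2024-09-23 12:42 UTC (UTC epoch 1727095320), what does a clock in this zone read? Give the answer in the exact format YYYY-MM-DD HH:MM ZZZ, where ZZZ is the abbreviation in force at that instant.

2024-09-23 12:12 ADT

Query: 2024-09-23 12:42 UTC
Rule 2/4 (ADT, -00:30): 2024-08-15 05:25 UTC ≤ query < 2025-02-06 06:11 UTC
12·60 + 42 - 30 = 732 min
732 = 0·1440 + 732; 732 = 12·60 + 12 → 12:12, same day
→ 2024-09-23 12:12 ADT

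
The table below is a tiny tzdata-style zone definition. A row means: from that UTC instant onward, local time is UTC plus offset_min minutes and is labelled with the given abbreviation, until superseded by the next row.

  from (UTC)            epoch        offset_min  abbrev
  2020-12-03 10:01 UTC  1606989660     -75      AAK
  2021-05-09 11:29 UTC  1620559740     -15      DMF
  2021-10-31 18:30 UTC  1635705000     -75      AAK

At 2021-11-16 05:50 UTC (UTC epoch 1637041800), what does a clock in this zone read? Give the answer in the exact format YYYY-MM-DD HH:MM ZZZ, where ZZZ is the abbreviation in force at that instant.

Query: 2021-11-16 05:50 UTC
Rule 3/3 (AAK, -01:15): 2021-10-31 18:30 UTC ≤ query < +∞
5·60 + 50 - 75 = 275 min
275 = 0·1440 + 275; 275 = 4·60 + 35 → 04:35, same day
→ 2021-11-16 04:35 AAK

2021-11-16 04:35 AAK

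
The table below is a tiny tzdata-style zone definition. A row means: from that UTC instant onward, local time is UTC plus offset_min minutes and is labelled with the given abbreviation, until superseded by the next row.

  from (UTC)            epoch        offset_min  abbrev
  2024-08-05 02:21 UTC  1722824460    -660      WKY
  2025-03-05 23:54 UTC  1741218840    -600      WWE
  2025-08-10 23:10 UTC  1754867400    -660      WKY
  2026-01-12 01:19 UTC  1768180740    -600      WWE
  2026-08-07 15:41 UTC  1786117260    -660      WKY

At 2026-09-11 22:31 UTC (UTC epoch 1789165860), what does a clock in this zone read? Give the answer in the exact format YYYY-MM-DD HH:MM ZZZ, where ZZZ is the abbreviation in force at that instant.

Query: 2026-09-11 22:31 UTC
Rule 5/5 (WKY, -11:00): 2026-08-07 15:41 UTC ≤ query < +∞
22·60 + 31 - 660 = 691 min
691 = 0·1440 + 691; 691 = 11·60 + 31 → 11:31, same day
→ 2026-09-11 11:31 WKY

2026-09-11 11:31 WKY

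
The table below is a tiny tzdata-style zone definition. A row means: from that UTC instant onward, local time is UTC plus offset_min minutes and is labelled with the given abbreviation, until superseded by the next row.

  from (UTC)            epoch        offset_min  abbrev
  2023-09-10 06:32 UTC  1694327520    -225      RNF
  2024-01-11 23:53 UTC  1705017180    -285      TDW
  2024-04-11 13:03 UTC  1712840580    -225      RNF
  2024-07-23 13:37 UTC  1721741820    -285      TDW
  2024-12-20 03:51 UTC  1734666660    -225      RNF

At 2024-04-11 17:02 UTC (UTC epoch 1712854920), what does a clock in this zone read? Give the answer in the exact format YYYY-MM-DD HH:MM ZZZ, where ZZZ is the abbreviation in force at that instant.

Query: 2024-04-11 17:02 UTC
Rule 3/5 (RNF, -03:45): 2024-04-11 13:03 UTC ≤ query < 2024-07-23 13:37 UTC
17·60 + 2 - 225 = 797 min
797 = 0·1440 + 797; 797 = 13·60 + 17 → 13:17, same day
→ 2024-04-11 13:17 RNF

2024-04-11 13:17 RNF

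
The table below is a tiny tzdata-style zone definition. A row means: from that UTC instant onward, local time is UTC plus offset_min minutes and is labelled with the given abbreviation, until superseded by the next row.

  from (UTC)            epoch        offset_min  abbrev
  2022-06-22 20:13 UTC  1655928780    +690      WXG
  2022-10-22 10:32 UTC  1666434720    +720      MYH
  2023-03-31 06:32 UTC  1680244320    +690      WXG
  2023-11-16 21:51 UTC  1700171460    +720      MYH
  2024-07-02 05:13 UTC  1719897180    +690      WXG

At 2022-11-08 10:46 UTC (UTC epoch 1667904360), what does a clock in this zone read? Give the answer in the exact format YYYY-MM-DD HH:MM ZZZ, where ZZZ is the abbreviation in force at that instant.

Query: 2022-11-08 10:46 UTC
Rule 2/5 (MYH, +12:00): 2022-10-22 10:32 UTC ≤ query < 2023-03-31 06:32 UTC
10·60 + 46 + 720 = 1366 min
1366 = 0·1440 + 1366; 1366 = 22·60 + 46 → 22:46, same day
→ 2022-11-08 22:46 MYH

2022-11-08 22:46 MYH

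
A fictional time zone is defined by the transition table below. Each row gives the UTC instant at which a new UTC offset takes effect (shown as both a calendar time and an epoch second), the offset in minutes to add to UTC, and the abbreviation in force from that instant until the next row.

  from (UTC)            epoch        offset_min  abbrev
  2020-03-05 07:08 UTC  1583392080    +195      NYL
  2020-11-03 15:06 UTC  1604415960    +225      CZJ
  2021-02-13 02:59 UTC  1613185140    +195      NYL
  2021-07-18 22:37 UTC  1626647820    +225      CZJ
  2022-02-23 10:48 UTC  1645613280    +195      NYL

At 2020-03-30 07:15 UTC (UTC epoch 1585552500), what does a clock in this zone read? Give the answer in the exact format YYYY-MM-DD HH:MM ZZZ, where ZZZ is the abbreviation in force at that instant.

Query: 2020-03-30 07:15 UTC
Rule 1/5 (NYL, +03:15): 2020-03-05 07:08 UTC ≤ query < 2020-11-03 15:06 UTC
7·60 + 15 + 195 = 630 min
630 = 0·1440 + 630; 630 = 10·60 + 30 → 10:30, same day
→ 2020-03-30 10:30 NYL

2020-03-30 10:30 NYL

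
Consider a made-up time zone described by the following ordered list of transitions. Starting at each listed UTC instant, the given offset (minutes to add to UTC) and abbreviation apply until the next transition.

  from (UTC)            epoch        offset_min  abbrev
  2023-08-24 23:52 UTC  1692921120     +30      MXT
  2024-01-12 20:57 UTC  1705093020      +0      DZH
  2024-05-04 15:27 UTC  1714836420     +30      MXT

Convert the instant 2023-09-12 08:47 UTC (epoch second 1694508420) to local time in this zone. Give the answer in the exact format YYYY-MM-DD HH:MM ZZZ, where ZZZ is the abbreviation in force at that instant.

2023-09-12 09:17 MXT

Query: 2023-09-12 08:47 UTC
Rule 1/3 (MXT, +00:30): 2023-08-24 23:52 UTC ≤ query < 2024-01-12 20:57 UTC
8·60 + 47 + 30 = 557 min
557 = 0·1440 + 557; 557 = 9·60 + 17 → 09:17, same day
→ 2023-09-12 09:17 MXT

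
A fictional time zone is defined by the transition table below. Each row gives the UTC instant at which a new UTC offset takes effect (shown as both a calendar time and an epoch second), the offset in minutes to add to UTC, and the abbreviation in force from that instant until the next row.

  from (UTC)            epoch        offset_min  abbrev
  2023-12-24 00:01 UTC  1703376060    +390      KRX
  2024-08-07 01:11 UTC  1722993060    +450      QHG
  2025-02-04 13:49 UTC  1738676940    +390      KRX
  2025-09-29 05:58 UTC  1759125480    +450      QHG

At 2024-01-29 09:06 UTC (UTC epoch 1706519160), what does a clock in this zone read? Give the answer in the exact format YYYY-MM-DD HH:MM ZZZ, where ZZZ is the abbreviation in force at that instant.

2024-01-29 15:36 KRX

Query: 2024-01-29 09:06 UTC
Rule 1/4 (KRX, +06:30): 2023-12-24 00:01 UTC ≤ query < 2024-08-07 01:11 UTC
9·60 + 6 + 390 = 936 min
936 = 0·1440 + 936; 936 = 15·60 + 36 → 15:36, same day
→ 2024-01-29 15:36 KRX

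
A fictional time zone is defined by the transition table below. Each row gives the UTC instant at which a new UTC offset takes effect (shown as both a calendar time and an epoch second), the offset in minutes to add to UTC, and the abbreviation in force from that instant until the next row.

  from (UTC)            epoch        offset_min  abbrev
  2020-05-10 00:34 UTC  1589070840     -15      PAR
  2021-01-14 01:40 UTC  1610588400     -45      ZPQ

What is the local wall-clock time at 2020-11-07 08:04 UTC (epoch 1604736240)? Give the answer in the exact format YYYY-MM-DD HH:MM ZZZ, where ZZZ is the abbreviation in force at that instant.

2020-11-07 07:49 PAR

Query: 2020-11-07 08:04 UTC
Rule 1/2 (PAR, -00:15): 2020-05-10 00:34 UTC ≤ query < 2021-01-14 01:40 UTC
8·60 + 4 - 15 = 469 min
469 = 0·1440 + 469; 469 = 7·60 + 49 → 07:49, same day
→ 2020-11-07 07:49 PAR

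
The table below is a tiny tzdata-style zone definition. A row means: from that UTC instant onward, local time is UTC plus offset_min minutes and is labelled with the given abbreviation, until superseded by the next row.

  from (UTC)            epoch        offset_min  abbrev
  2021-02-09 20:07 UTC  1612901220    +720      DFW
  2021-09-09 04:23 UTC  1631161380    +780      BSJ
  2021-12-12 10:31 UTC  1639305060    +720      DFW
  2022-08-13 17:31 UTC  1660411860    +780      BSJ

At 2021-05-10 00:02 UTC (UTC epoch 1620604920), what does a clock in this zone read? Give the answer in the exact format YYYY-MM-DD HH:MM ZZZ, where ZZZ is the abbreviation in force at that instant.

Query: 2021-05-10 00:02 UTC
Rule 1/4 (DFW, +12:00): 2021-02-09 20:07 UTC ≤ query < 2021-09-09 04:23 UTC
0·60 + 2 + 720 = 722 min
722 = 0·1440 + 722; 722 = 12·60 + 2 → 12:02, same day
→ 2021-05-10 12:02 DFW

2021-05-10 12:02 DFW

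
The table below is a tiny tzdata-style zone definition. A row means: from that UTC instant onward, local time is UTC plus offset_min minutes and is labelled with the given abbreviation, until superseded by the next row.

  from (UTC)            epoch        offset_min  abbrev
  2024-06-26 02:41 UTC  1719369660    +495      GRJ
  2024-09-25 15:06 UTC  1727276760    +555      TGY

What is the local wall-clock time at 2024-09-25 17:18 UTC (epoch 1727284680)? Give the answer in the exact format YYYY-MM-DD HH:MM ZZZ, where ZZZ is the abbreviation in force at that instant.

2024-09-26 02:33 TGY

Query: 2024-09-25 17:18 UTC
Rule 2/2 (TGY, +09:15): 2024-09-25 15:06 UTC ≤ query < +∞
17·60 + 18 + 555 = 1593 min
1593 = 1·1440 + 153; 153 = 2·60 + 33 → 02:33, 2024-09-25 + 1 day = 2024-09-26
→ 2024-09-26 02:33 TGY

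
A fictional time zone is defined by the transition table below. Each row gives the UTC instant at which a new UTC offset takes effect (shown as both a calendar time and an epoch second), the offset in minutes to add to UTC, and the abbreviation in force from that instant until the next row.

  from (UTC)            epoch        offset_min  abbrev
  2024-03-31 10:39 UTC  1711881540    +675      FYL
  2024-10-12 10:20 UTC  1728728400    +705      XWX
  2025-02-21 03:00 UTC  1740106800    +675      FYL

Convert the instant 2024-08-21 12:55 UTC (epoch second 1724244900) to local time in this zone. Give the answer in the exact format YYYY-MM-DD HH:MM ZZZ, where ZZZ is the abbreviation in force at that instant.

2024-08-22 00:10 FYL

Query: 2024-08-21 12:55 UTC
Rule 1/3 (FYL, +11:15): 2024-03-31 10:39 UTC ≤ query < 2024-10-12 10:20 UTC
12·60 + 55 + 675 = 1450 min
1450 = 1·1440 + 10; 10 = 0·60 + 10 → 00:10, 2024-08-21 + 1 day = 2024-08-22
→ 2024-08-22 00:10 FYL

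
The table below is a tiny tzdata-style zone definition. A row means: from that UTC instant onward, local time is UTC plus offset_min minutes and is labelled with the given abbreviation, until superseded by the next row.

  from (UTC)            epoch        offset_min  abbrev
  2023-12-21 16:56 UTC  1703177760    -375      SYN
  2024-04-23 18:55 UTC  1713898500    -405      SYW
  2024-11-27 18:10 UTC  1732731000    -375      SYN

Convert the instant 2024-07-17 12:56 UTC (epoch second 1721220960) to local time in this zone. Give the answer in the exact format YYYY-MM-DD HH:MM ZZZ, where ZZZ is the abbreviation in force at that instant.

Query: 2024-07-17 12:56 UTC
Rule 2/3 (SYW, -06:45): 2024-04-23 18:55 UTC ≤ query < 2024-11-27 18:10 UTC
12·60 + 56 - 405 = 371 min
371 = 0·1440 + 371; 371 = 6·60 + 11 → 06:11, same day
→ 2024-07-17 06:11 SYW

2024-07-17 06:11 SYW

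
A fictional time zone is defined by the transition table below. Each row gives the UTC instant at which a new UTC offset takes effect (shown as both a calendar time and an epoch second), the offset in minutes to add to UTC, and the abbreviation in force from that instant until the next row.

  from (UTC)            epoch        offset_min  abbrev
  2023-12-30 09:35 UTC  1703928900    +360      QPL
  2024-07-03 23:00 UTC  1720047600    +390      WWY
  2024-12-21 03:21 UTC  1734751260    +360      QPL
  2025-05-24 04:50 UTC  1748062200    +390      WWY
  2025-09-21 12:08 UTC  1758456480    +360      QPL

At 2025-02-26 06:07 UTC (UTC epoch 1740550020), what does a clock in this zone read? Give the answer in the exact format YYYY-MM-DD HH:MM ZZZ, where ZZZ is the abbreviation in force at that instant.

2025-02-26 12:07 QPL

Query: 2025-02-26 06:07 UTC
Rule 3/5 (QPL, +06:00): 2024-12-21 03:21 UTC ≤ query < 2025-05-24 04:50 UTC
6·60 + 7 + 360 = 727 min
727 = 0·1440 + 727; 727 = 12·60 + 7 → 12:07, same day
→ 2025-02-26 12:07 QPL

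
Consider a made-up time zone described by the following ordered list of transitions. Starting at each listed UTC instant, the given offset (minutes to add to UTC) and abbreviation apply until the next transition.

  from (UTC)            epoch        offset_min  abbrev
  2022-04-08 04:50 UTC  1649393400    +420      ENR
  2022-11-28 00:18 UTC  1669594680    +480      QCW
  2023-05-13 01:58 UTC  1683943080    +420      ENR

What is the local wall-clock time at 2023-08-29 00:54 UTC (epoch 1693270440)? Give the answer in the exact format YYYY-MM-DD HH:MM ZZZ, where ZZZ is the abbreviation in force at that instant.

2023-08-29 07:54 ENR

Query: 2023-08-29 00:54 UTC
Rule 3/3 (ENR, +07:00): 2023-05-13 01:58 UTC ≤ query < +∞
0·60 + 54 + 420 = 474 min
474 = 0·1440 + 474; 474 = 7·60 + 54 → 07:54, same day
→ 2023-08-29 07:54 ENR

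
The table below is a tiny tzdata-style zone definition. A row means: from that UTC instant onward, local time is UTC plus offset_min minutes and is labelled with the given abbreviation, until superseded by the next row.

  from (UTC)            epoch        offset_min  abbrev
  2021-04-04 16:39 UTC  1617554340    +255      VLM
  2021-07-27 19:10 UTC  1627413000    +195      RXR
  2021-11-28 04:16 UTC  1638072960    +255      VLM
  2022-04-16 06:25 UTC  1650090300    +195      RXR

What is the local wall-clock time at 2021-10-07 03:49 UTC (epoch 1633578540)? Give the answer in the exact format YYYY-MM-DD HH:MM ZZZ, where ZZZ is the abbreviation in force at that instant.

Query: 2021-10-07 03:49 UTC
Rule 2/4 (RXR, +03:15): 2021-07-27 19:10 UTC ≤ query < 2021-11-28 04:16 UTC
3·60 + 49 + 195 = 424 min
424 = 0·1440 + 424; 424 = 7·60 + 4 → 07:04, same day
→ 2021-10-07 07:04 RXR

2021-10-07 07:04 RXR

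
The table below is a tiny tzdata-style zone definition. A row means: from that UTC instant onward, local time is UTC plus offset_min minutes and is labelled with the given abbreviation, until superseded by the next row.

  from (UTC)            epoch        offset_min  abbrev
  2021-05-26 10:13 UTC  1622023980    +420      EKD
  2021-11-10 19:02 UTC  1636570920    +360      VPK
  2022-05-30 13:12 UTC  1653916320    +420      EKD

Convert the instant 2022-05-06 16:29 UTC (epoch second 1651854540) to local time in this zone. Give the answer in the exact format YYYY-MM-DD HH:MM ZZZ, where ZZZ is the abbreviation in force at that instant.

Query: 2022-05-06 16:29 UTC
Rule 2/3 (VPK, +06:00): 2021-11-10 19:02 UTC ≤ query < 2022-05-30 13:12 UTC
16·60 + 29 + 360 = 1349 min
1349 = 0·1440 + 1349; 1349 = 22·60 + 29 → 22:29, same day
→ 2022-05-06 22:29 VPK

2022-05-06 22:29 VPK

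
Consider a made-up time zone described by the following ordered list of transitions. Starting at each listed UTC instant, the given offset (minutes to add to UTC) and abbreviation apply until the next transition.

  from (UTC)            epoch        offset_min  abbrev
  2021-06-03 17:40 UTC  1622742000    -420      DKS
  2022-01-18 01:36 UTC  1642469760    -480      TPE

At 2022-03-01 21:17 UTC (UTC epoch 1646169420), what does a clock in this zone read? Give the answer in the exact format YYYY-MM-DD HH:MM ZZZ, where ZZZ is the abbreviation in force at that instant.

2022-03-01 13:17 TPE

Query: 2022-03-01 21:17 UTC
Rule 2/2 (TPE, -08:00): 2022-01-18 01:36 UTC ≤ query < +∞
21·60 + 17 - 480 = 797 min
797 = 0·1440 + 797; 797 = 13·60 + 17 → 13:17, same day
→ 2022-03-01 13:17 TPE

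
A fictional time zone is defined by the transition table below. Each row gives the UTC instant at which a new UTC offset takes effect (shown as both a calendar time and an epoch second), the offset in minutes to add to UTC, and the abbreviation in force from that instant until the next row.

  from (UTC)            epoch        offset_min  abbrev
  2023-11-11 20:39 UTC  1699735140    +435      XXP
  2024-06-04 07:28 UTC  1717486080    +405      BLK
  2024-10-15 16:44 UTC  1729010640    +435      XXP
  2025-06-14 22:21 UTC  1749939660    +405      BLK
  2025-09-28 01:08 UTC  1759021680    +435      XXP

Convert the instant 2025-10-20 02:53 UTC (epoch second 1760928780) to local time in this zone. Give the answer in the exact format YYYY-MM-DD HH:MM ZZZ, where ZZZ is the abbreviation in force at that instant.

Query: 2025-10-20 02:53 UTC
Rule 5/5 (XXP, +07:15): 2025-09-28 01:08 UTC ≤ query < +∞
2·60 + 53 + 435 = 608 min
608 = 0·1440 + 608; 608 = 10·60 + 8 → 10:08, same day
→ 2025-10-20 10:08 XXP

2025-10-20 10:08 XXP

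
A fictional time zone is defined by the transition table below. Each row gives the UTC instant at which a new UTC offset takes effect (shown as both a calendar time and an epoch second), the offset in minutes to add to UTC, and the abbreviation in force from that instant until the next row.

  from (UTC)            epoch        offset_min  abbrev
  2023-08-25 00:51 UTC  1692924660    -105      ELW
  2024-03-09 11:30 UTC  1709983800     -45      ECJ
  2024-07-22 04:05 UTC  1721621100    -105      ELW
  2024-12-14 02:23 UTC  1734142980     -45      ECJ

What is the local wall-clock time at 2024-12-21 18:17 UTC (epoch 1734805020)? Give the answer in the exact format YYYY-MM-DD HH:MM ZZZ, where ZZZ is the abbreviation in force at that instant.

Query: 2024-12-21 18:17 UTC
Rule 4/4 (ECJ, -00:45): 2024-12-14 02:23 UTC ≤ query < +∞
18·60 + 17 - 45 = 1052 min
1052 = 0·1440 + 1052; 1052 = 17·60 + 32 → 17:32, same day
→ 2024-12-21 17:32 ECJ

2024-12-21 17:32 ECJ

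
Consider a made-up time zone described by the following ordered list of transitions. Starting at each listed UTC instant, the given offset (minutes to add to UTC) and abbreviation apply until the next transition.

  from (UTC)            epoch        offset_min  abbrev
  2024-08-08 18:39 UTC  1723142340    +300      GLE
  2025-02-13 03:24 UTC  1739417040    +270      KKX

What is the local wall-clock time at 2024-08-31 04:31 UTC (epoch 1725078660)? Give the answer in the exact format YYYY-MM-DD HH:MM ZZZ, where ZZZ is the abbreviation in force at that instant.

Query: 2024-08-31 04:31 UTC
Rule 1/2 (GLE, +05:00): 2024-08-08 18:39 UTC ≤ query < 2025-02-13 03:24 UTC
4·60 + 31 + 300 = 571 min
571 = 0·1440 + 571; 571 = 9·60 + 31 → 09:31, same day
→ 2024-08-31 09:31 GLE

2024-08-31 09:31 GLE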